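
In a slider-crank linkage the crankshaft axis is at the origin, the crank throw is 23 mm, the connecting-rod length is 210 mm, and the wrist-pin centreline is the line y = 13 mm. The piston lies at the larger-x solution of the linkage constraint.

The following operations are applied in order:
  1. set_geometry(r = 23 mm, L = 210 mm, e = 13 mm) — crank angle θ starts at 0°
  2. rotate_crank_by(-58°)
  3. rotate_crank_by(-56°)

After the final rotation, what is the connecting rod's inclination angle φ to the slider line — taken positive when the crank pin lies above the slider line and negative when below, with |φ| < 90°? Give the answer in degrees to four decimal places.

-9.3207

set_geometry: r = 23 mm, L = 210 mm, e = 13 mm; θ ← 0°
rotate_crank_by(-58°): θ ← 0° -58° = -58°
rotate_crank_by(-56°): θ ← -58° -56° = -114°
crank pin P = (r cos θ, r sin θ) = (-9.354943, -21.011546)
h = r sin θ − e = -21.011546 − 13 = -34.011546
sin φ = h / L = -34.011546 / 210 = -0.16195974
φ = arcsin(-0.16195974) = -9.320665°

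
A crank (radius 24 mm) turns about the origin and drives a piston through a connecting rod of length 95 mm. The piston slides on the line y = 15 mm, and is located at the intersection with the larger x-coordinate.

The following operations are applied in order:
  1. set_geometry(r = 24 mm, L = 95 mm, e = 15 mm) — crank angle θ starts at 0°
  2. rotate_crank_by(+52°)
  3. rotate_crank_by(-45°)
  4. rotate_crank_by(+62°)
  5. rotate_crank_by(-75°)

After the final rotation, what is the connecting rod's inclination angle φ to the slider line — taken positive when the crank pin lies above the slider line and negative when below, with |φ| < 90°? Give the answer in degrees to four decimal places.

set_geometry: r = 24 mm, L = 95 mm, e = 15 mm; θ ← 0°
rotate_crank_by(+52°): θ ← 0° +52° = 52°
rotate_crank_by(-45°): θ ← 52° -45° = 7°
rotate_crank_by(+62°): θ ← 7° +62° = 69°
rotate_crank_by(-75°): θ ← 69° -75° = -6°
crank pin P = (r cos θ, r sin θ) = (23.868525, -2.508683)
h = r sin θ − e = -2.508683 − 15 = -17.508683
sin φ = h / L = -17.508683 / 95 = -0.18430193
φ = arcsin(-0.18430193) = -10.620436°

-10.6204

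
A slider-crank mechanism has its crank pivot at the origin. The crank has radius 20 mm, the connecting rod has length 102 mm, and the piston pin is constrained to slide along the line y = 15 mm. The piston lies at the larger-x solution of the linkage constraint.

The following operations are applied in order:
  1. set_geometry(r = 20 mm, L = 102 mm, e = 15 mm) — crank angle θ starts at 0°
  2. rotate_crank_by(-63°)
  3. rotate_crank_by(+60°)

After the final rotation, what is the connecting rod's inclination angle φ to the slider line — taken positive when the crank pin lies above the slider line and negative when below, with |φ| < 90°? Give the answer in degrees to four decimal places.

set_geometry: r = 20 mm, L = 102 mm, e = 15 mm; θ ← 0°
rotate_crank_by(-63°): θ ← 0° -63° = -63°
rotate_crank_by(+60°): θ ← -63° +60° = -3°
crank pin P = (r cos θ, r sin θ) = (19.972591, -1.046719)
h = r sin θ − e = -1.046719 − 15 = -16.046719
sin φ = h / L = -16.046719 / 102 = -0.15732078
φ = arcsin(-0.15732078) = -9.051419°

-9.0514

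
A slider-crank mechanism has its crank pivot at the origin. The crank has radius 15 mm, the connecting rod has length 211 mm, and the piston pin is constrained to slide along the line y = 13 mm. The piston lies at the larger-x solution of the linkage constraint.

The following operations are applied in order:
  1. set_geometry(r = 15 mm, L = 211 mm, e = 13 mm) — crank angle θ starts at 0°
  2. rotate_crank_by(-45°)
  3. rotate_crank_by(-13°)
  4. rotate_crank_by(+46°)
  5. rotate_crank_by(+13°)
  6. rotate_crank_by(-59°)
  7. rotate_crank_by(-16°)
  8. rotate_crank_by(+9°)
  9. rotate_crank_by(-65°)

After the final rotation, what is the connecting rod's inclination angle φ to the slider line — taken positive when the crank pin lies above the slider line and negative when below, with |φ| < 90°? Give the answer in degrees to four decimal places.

set_geometry: r = 15 mm, L = 211 mm, e = 13 mm; θ ← 0°
rotate_crank_by(-45°): θ ← 0° -45° = -45°
rotate_crank_by(-13°): θ ← -45° -13° = -58°
rotate_crank_by(+46°): θ ← -58° +46° = -12°
rotate_crank_by(+13°): θ ← -12° +13° = 1°
rotate_crank_by(-59°): θ ← 1° -59° = -58°
rotate_crank_by(-16°): θ ← -58° -16° = -74°
rotate_crank_by(+9°): θ ← -74° +9° = -65°
rotate_crank_by(-65°): θ ← -65° -65° = -130°
crank pin P = (r cos θ, r sin θ) = (-9.641814, -11.490667)
h = r sin θ − e = -11.490667 − 13 = -24.490667
sin φ = h / L = -24.490667 / 211 = -0.11606951
φ = arcsin(-0.11606951) = -6.665317°

-6.6653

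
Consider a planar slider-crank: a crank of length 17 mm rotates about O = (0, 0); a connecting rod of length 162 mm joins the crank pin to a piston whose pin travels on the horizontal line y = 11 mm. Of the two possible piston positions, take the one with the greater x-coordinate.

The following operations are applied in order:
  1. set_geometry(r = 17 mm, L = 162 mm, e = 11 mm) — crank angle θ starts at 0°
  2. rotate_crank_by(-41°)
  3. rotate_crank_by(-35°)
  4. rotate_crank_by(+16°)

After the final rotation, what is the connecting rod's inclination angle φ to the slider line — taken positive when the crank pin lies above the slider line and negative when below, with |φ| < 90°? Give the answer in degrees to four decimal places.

-9.1361

set_geometry: r = 17 mm, L = 162 mm, e = 11 mm; θ ← 0°
rotate_crank_by(-41°): θ ← 0° -41° = -41°
rotate_crank_by(-35°): θ ← -41° -35° = -76°
rotate_crank_by(+16°): θ ← -76° +16° = -60°
crank pin P = (r cos θ, r sin θ) = (8.500000, -14.722432)
h = r sin θ − e = -14.722432 − 11 = -25.722432
sin φ = h / L = -25.722432 / 162 = -0.15878044
φ = arcsin(-0.15878044) = -9.136116°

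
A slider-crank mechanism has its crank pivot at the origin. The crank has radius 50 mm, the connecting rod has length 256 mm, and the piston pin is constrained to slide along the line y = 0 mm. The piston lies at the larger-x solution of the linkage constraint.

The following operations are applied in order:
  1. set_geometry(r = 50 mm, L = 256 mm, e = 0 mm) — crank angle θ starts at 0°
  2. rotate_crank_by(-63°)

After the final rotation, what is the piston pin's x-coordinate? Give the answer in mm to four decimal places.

274.7933

set_geometry: r = 50 mm, L = 256 mm, e = 0 mm; θ ← 0°
rotate_crank_by(-63°): θ ← 0° -63° = -63°
crank pin P = (r cos θ, r sin θ) = (22.699525, -44.550326)
h = r sin θ − e = -44.550326 − 0 = -44.550326
x = r cos θ + √(L² − h²) = 22.699525 + √(65536.0 − 1984.7316) = 22.699525 + 252.093769 = 274.793294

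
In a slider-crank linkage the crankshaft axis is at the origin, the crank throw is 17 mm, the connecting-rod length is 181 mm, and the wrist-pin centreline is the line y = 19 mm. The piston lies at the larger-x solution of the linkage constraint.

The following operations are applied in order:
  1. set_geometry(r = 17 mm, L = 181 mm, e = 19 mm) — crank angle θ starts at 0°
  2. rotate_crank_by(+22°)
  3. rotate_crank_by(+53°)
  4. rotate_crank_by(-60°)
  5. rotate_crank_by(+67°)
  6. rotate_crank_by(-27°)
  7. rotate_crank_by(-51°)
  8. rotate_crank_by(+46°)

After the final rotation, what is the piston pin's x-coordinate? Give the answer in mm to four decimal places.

set_geometry: r = 17 mm, L = 181 mm, e = 19 mm; θ ← 0°
rotate_crank_by(+22°): θ ← 0° +22° = 22°
rotate_crank_by(+53°): θ ← 22° +53° = 75°
rotate_crank_by(-60°): θ ← 75° -60° = 15°
rotate_crank_by(+67°): θ ← 15° +67° = 82°
rotate_crank_by(-27°): θ ← 82° -27° = 55°
rotate_crank_by(-51°): θ ← 55° -51° = 4°
rotate_crank_by(+46°): θ ← 4° +46° = 50°
crank pin P = (r cos θ, r sin θ) = (10.927389, 13.022756)
h = r sin θ − e = 13.022756 − 19 = -5.977244
x = r cos θ + √(L² − h²) = 10.927389 + √(32761.0 − 35.7275) = 10.927389 + 180.901278 = 191.828668

191.8287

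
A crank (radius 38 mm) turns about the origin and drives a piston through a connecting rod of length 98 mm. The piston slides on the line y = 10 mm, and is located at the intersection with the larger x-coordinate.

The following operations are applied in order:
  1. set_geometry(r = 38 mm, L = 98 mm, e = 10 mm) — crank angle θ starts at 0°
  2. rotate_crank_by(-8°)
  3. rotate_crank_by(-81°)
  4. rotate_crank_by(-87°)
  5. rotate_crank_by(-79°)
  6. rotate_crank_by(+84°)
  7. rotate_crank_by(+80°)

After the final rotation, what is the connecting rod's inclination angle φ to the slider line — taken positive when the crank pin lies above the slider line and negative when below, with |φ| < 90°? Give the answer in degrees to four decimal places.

set_geometry: r = 38 mm, L = 98 mm, e = 10 mm; θ ← 0°
rotate_crank_by(-8°): θ ← 0° -8° = -8°
rotate_crank_by(-81°): θ ← -8° -81° = -89°
rotate_crank_by(-87°): θ ← -89° -87° = -176°
rotate_crank_by(-79°): θ ← -176° -79° = -255°
rotate_crank_by(+84°): θ ← -255° +84° = -171°
rotate_crank_by(+80°): θ ← -171° +80° = -91°
crank pin P = (r cos θ, r sin θ) = (-0.663191, -37.994212)
h = r sin θ − e = -37.994212 − 10 = -47.994212
sin φ = h / L = -47.994212 / 98 = -0.48973686
φ = arcsin(-0.48973686) = -29.323288°

-29.3233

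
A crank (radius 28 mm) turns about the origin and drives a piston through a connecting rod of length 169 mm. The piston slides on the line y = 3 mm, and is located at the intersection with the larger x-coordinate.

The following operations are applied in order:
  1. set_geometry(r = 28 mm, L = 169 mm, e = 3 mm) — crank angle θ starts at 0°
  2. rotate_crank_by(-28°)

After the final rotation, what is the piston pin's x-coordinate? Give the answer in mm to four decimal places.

192.9496

set_geometry: r = 28 mm, L = 169 mm, e = 3 mm; θ ← 0°
rotate_crank_by(-28°): θ ← 0° -28° = -28°
crank pin P = (r cos θ, r sin θ) = (24.722533, -13.145204)
h = r sin θ − e = -13.145204 − 3 = -16.145204
x = r cos θ + √(L² − h²) = 24.722533 + √(28561.0 − 260.6676) = 24.722533 + 168.227026 = 192.949559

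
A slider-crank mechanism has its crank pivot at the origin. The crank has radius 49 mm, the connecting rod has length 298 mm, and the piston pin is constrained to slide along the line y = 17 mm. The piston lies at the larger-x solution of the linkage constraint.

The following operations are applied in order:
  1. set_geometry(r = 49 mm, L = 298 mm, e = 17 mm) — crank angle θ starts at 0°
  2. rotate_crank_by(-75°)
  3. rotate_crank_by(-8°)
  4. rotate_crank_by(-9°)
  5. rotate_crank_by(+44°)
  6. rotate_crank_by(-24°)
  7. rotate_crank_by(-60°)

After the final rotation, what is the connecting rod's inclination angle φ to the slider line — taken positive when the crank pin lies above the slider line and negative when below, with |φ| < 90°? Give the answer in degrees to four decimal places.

set_geometry: r = 49 mm, L = 298 mm, e = 17 mm; θ ← 0°
rotate_crank_by(-75°): θ ← 0° -75° = -75°
rotate_crank_by(-8°): θ ← -75° -8° = -83°
rotate_crank_by(-9°): θ ← -83° -9° = -92°
rotate_crank_by(+44°): θ ← -92° +44° = -48°
rotate_crank_by(-24°): θ ← -48° -24° = -72°
rotate_crank_by(-60°): θ ← -72° -60° = -132°
crank pin P = (r cos θ, r sin θ) = (-32.787400, -36.414096)
h = r sin θ − e = -36.414096 − 17 = -53.414096
sin φ = h / L = -53.414096 / 298 = -0.17924193
φ = arcsin(-0.17924193) = -10.325608°

-10.3256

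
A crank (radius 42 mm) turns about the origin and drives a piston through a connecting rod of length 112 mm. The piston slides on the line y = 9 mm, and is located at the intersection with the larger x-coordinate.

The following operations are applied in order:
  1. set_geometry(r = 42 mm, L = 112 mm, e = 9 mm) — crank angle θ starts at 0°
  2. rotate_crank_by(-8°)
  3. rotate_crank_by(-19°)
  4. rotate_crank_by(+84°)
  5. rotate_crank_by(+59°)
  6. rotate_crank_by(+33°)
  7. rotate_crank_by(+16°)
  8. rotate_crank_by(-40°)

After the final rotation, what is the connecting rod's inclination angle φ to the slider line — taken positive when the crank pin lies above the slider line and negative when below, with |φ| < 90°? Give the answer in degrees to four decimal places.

13.1102

set_geometry: r = 42 mm, L = 112 mm, e = 9 mm; θ ← 0°
rotate_crank_by(-8°): θ ← 0° -8° = -8°
rotate_crank_by(-19°): θ ← -8° -19° = -27°
rotate_crank_by(+84°): θ ← -27° +84° = 57°
rotate_crank_by(+59°): θ ← 57° +59° = 116°
rotate_crank_by(+33°): θ ← 116° +33° = 149°
rotate_crank_by(+16°): θ ← 149° +16° = 165°
rotate_crank_by(-40°): θ ← 165° -40° = 125°
crank pin P = (r cos θ, r sin θ) = (-24.090210, 34.404386)
h = r sin θ − e = 34.404386 − 9 = 25.404386
sin φ = h / L = 25.404386 / 112 = 0.22682487
φ = arcsin(0.22682487) = 13.110211°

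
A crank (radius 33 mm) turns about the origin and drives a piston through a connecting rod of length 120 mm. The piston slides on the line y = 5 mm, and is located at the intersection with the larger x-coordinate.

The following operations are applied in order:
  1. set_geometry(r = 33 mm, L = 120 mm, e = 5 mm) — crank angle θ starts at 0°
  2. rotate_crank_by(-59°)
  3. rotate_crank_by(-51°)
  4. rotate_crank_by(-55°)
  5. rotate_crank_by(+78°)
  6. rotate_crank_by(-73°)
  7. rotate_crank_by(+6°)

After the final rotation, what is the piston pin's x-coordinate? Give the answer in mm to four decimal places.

88.7504

set_geometry: r = 33 mm, L = 120 mm, e = 5 mm; θ ← 0°
rotate_crank_by(-59°): θ ← 0° -59° = -59°
rotate_crank_by(-51°): θ ← -59° -51° = -110°
rotate_crank_by(-55°): θ ← -110° -55° = -165°
rotate_crank_by(+78°): θ ← -165° +78° = -87°
rotate_crank_by(-73°): θ ← -87° -73° = -160°
rotate_crank_by(+6°): θ ← -160° +6° = -154°
crank pin P = (r cos θ, r sin θ) = (-29.660204, -14.466248)
h = r sin θ − e = -14.466248 − 5 = -19.466248
x = r cos θ + √(L² − h²) = -29.660204 + √(14400.0 − 378.9348) = -29.660204 + 118.410579 = 88.750375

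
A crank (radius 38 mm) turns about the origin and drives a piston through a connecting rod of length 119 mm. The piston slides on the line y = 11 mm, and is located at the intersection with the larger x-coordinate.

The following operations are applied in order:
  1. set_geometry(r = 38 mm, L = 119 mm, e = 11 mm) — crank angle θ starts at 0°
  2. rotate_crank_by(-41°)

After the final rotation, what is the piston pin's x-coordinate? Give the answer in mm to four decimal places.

set_geometry: r = 38 mm, L = 119 mm, e = 11 mm; θ ← 0°
rotate_crank_by(-41°): θ ← 0° -41° = -41°
crank pin P = (r cos θ, r sin θ) = (28.678964, -24.930243)
h = r sin θ − e = -24.930243 − 11 = -35.930243
x = r cos θ + √(L² − h²) = 28.678964 + √(14161.0 − 1290.9824) = 28.678964 + 113.446100 = 142.125064

142.1251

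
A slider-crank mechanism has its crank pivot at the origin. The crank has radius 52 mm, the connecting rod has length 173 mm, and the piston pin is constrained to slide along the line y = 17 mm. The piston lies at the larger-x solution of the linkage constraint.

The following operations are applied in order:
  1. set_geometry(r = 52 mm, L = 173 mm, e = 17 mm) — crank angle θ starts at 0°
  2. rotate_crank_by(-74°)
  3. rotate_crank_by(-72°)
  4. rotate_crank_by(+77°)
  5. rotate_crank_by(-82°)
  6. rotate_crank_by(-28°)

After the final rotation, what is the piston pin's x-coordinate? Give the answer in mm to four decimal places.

set_geometry: r = 52 mm, L = 173 mm, e = 17 mm; θ ← 0°
rotate_crank_by(-74°): θ ← 0° -74° = -74°
rotate_crank_by(-72°): θ ← -74° -72° = -146°
rotate_crank_by(+77°): θ ← -146° +77° = -69°
rotate_crank_by(-82°): θ ← -69° -82° = -151°
rotate_crank_by(-28°): θ ← -151° -28° = -179°
crank pin P = (r cos θ, r sin θ) = (-51.992080, -0.907525)
h = r sin θ − e = -0.907525 − 17 = -17.907525
x = r cos θ + √(L² − h²) = -51.992080 + √(29929.0 − 320.6795) = -51.992080 + 172.070685 = 120.078605

120.0786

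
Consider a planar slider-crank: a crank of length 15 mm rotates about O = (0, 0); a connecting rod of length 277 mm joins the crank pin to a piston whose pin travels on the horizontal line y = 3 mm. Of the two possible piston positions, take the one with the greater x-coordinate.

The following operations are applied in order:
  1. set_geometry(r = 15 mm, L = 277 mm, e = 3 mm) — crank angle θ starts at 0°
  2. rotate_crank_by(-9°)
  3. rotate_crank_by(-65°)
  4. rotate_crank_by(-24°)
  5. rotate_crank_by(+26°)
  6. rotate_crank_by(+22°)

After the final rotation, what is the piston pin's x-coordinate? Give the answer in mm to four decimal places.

set_geometry: r = 15 mm, L = 277 mm, e = 3 mm; θ ← 0°
rotate_crank_by(-9°): θ ← 0° -9° = -9°
rotate_crank_by(-65°): θ ← -9° -65° = -74°
rotate_crank_by(-24°): θ ← -74° -24° = -98°
rotate_crank_by(+26°): θ ← -98° +26° = -72°
rotate_crank_by(+22°): θ ← -72° +22° = -50°
crank pin P = (r cos θ, r sin θ) = (9.641814, -11.490667)
h = r sin θ − e = -11.490667 − 3 = -14.490667
x = r cos θ + √(L² − h²) = 9.641814 + √(76729.0 − 209.9794) = 9.641814 + 276.620716 = 286.262530

286.2625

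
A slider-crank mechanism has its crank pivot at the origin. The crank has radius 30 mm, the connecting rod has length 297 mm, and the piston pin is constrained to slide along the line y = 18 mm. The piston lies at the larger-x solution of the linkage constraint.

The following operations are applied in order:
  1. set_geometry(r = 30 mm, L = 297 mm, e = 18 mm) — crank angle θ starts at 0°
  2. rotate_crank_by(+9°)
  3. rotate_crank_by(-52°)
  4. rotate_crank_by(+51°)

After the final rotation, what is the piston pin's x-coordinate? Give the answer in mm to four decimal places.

326.3861

set_geometry: r = 30 mm, L = 297 mm, e = 18 mm; θ ← 0°
rotate_crank_by(+9°): θ ← 0° +9° = 9°
rotate_crank_by(-52°): θ ← 9° -52° = -43°
rotate_crank_by(+51°): θ ← -43° +51° = 8°
crank pin P = (r cos θ, r sin θ) = (29.708042, 4.175193)
h = r sin θ − e = 4.175193 − 18 = -13.824807
x = r cos θ + √(L² − h²) = 29.708042 + √(88209.0 − 191.1253) = 29.708042 + 296.678066 = 326.386108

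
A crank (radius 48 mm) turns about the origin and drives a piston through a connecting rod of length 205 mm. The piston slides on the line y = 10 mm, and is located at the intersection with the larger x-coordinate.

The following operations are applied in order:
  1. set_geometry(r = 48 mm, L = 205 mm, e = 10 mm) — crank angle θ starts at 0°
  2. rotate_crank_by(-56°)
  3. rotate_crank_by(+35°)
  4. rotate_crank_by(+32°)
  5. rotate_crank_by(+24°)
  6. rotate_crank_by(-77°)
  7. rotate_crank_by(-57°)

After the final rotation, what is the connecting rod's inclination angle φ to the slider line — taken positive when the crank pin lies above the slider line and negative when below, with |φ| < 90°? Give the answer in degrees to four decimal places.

-16.2628

set_geometry: r = 48 mm, L = 205 mm, e = 10 mm; θ ← 0°
rotate_crank_by(-56°): θ ← 0° -56° = -56°
rotate_crank_by(+35°): θ ← -56° +35° = -21°
rotate_crank_by(+32°): θ ← -21° +32° = 11°
rotate_crank_by(+24°): θ ← 11° +24° = 35°
rotate_crank_by(-77°): θ ← 35° -77° = -42°
rotate_crank_by(-57°): θ ← -42° -57° = -99°
crank pin P = (r cos θ, r sin θ) = (-7.508854, -47.409040)
h = r sin θ − e = -47.409040 − 10 = -57.409040
sin φ = h / L = -57.409040 / 205 = -0.28004410
φ = arcsin(-0.28004410) = -16.262837°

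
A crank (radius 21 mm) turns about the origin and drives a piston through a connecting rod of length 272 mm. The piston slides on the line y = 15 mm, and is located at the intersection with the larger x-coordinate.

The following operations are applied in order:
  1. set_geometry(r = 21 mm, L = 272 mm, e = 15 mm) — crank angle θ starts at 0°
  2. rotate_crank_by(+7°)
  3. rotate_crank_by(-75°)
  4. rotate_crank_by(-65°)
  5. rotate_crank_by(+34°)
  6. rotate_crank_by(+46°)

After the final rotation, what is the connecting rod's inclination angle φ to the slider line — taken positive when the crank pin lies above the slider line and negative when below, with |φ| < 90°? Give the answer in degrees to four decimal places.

set_geometry: r = 21 mm, L = 272 mm, e = 15 mm; θ ← 0°
rotate_crank_by(+7°): θ ← 0° +7° = 7°
rotate_crank_by(-75°): θ ← 7° -75° = -68°
rotate_crank_by(-65°): θ ← -68° -65° = -133°
rotate_crank_by(+34°): θ ← -133° +34° = -99°
rotate_crank_by(+46°): θ ← -99° +46° = -53°
crank pin P = (r cos θ, r sin θ) = (12.638115, -16.771346)
h = r sin θ − e = -16.771346 − 15 = -31.771346
sin φ = h / L = -31.771346 / 272 = -0.11680642
φ = arcsin(-0.11680642) = -6.707827°

-6.7078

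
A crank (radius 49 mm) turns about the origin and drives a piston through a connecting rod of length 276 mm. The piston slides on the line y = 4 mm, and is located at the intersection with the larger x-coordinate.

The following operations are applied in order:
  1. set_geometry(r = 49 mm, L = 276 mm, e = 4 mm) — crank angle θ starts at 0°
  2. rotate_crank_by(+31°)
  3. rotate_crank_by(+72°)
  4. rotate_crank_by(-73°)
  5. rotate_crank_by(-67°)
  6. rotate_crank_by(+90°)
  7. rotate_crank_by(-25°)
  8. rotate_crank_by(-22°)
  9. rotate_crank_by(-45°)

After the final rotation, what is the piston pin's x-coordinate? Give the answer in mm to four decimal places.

311.8728

set_geometry: r = 49 mm, L = 276 mm, e = 4 mm; θ ← 0°
rotate_crank_by(+31°): θ ← 0° +31° = 31°
rotate_crank_by(+72°): θ ← 31° +72° = 103°
rotate_crank_by(-73°): θ ← 103° -73° = 30°
rotate_crank_by(-67°): θ ← 30° -67° = -37°
rotate_crank_by(+90°): θ ← -37° +90° = 53°
rotate_crank_by(-25°): θ ← 53° -25° = 28°
rotate_crank_by(-22°): θ ← 28° -22° = 6°
rotate_crank_by(-45°): θ ← 6° -45° = -39°
crank pin P = (r cos θ, r sin θ) = (38.080152, -30.836699)
h = r sin θ − e = -30.836699 − 4 = -34.836699
x = r cos θ + √(L² − h²) = 38.080152 + √(76176.0 − 1213.5956) = 38.080152 + 273.792630 = 311.872782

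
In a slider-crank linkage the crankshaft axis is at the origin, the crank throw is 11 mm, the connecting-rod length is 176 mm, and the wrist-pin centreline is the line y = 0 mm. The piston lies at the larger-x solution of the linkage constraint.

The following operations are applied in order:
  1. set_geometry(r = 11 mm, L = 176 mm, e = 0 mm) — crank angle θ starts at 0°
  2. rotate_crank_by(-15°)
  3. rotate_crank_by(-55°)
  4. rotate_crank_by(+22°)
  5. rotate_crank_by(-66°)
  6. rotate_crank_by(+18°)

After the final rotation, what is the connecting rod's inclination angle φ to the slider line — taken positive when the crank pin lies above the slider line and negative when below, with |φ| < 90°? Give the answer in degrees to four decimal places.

set_geometry: r = 11 mm, L = 176 mm, e = 0 mm; θ ← 0°
rotate_crank_by(-15°): θ ← 0° -15° = -15°
rotate_crank_by(-55°): θ ← -15° -55° = -70°
rotate_crank_by(+22°): θ ← -70° +22° = -48°
rotate_crank_by(-66°): θ ← -48° -66° = -114°
rotate_crank_by(+18°): θ ← -114° +18° = -96°
crank pin P = (r cos θ, r sin θ) = (-1.149813, -10.939741)
h = r sin θ − e = -10.939741 − 0 = -10.939741
sin φ = h / L = -10.939741 / 176 = -0.06215762
φ = arcsin(-0.06215762) = -3.563666°

-3.5637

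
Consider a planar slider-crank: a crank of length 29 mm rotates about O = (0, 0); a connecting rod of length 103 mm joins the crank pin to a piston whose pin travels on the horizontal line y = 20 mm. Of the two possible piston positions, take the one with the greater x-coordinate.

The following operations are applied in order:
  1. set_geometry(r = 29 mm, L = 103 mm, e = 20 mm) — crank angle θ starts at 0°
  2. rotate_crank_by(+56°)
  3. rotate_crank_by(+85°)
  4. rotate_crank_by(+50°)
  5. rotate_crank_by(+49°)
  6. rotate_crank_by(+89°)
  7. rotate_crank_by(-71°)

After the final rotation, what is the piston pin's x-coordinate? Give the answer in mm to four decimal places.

set_geometry: r = 29 mm, L = 103 mm, e = 20 mm; θ ← 0°
rotate_crank_by(+56°): θ ← 0° +56° = 56°
rotate_crank_by(+85°): θ ← 56° +85° = 141°
rotate_crank_by(+50°): θ ← 141° +50° = 191°
rotate_crank_by(+49°): θ ← 191° +49° = 240°
rotate_crank_by(+89°): θ ← 240° +89° = 329°
rotate_crank_by(-71°): θ ← 329° -71° = 258°
crank pin P = (r cos θ, r sin θ) = (-6.029439, -28.366280)
h = r sin θ − e = -28.366280 − 20 = -48.366280
x = r cos θ + √(L² − h²) = -6.029439 + √(10609.0 − 2339.2971) = -6.029439 + 90.937907 = 84.908468

84.9085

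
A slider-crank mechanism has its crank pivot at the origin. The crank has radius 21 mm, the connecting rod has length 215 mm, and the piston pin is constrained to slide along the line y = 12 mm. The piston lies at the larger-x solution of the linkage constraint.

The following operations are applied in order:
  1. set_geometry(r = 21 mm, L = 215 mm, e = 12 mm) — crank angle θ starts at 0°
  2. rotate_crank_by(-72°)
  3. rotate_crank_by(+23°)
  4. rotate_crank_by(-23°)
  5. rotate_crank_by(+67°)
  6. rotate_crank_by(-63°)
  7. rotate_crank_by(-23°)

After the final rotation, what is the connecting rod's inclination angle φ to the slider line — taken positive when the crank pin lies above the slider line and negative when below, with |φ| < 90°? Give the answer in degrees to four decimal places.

-8.8283

set_geometry: r = 21 mm, L = 215 mm, e = 12 mm; θ ← 0°
rotate_crank_by(-72°): θ ← 0° -72° = -72°
rotate_crank_by(+23°): θ ← -72° +23° = -49°
rotate_crank_by(-23°): θ ← -49° -23° = -72°
rotate_crank_by(+67°): θ ← -72° +67° = -5°
rotate_crank_by(-63°): θ ← -5° -63° = -68°
rotate_crank_by(-23°): θ ← -68° -23° = -91°
crank pin P = (r cos θ, r sin θ) = (-0.366501, -20.996802)
h = r sin θ − e = -20.996802 − 12 = -32.996802
sin φ = h / L = -32.996802 / 215 = -0.15347350
φ = arcsin(-0.15347350) = -8.828275°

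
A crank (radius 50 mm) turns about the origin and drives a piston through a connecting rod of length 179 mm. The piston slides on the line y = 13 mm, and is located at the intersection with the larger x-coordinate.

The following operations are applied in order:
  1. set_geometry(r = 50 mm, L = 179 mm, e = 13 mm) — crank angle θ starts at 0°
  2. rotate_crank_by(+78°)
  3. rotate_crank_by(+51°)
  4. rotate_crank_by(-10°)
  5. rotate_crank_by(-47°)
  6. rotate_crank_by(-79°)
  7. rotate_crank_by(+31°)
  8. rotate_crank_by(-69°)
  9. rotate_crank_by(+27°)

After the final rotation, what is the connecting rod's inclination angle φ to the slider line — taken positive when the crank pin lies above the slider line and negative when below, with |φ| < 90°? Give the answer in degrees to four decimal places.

-9.1456

set_geometry: r = 50 mm, L = 179 mm, e = 13 mm; θ ← 0°
rotate_crank_by(+78°): θ ← 0° +78° = 78°
rotate_crank_by(+51°): θ ← 78° +51° = 129°
rotate_crank_by(-10°): θ ← 129° -10° = 119°
rotate_crank_by(-47°): θ ← 119° -47° = 72°
rotate_crank_by(-79°): θ ← 72° -79° = -7°
rotate_crank_by(+31°): θ ← -7° +31° = 24°
rotate_crank_by(-69°): θ ← 24° -69° = -45°
rotate_crank_by(+27°): θ ← -45° +27° = -18°
crank pin P = (r cos θ, r sin θ) = (47.552826, -15.450850)
h = r sin θ − e = -15.450850 − 13 = -28.450850
sin φ = h / L = -28.450850 / 179 = -0.15894329
φ = arcsin(-0.15894329) = -9.145567°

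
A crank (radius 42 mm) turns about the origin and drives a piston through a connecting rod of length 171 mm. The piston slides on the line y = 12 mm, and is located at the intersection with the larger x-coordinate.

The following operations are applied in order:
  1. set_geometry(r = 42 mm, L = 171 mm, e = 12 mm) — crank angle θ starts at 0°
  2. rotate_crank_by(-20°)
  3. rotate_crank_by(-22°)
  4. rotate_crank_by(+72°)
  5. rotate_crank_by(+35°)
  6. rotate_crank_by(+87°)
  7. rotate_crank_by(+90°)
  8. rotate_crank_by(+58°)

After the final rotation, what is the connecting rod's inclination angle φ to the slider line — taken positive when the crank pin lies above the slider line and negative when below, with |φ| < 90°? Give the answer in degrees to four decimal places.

set_geometry: r = 42 mm, L = 171 mm, e = 12 mm; θ ← 0°
rotate_crank_by(-20°): θ ← 0° -20° = -20°
rotate_crank_by(-22°): θ ← -20° -22° = -42°
rotate_crank_by(+72°): θ ← -42° +72° = 30°
rotate_crank_by(+35°): θ ← 30° +35° = 65°
rotate_crank_by(+87°): θ ← 65° +87° = 152°
rotate_crank_by(+90°): θ ← 152° +90° = 242°
rotate_crank_by(+58°): θ ← 242° +58° = 300°
crank pin P = (r cos θ, r sin θ) = (21.000000, -36.373067)
h = r sin θ − e = -36.373067 − 12 = -48.373067
sin φ = h / L = -48.373067 / 171 = -0.28288343
φ = arcsin(-0.28288343) = -16.432373°

-16.4324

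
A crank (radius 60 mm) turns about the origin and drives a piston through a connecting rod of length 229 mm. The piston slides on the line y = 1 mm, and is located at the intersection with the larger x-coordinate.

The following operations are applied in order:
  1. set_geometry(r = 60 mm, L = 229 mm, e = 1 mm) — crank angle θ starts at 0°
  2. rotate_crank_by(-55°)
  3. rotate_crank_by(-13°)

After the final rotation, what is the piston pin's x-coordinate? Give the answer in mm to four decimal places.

244.3636

set_geometry: r = 60 mm, L = 229 mm, e = 1 mm; θ ← 0°
rotate_crank_by(-55°): θ ← 0° -55° = -55°
rotate_crank_by(-13°): θ ← -55° -13° = -68°
crank pin P = (r cos θ, r sin θ) = (22.476396, -55.631031)
h = r sin θ − e = -55.631031 − 1 = -56.631031
x = r cos θ + √(L² − h²) = 22.476396 + √(52441.0 − 3207.0737) = 22.476396 + 221.887193 = 244.363588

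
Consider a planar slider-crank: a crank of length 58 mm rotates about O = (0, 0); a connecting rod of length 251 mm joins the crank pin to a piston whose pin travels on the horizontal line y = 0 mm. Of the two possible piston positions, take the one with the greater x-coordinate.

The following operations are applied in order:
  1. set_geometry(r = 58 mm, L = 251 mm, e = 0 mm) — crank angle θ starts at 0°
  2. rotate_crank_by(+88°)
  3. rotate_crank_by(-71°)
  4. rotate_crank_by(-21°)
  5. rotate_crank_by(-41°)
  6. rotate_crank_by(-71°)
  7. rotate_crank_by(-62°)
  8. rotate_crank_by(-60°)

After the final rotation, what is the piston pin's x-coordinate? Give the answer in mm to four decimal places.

set_geometry: r = 58 mm, L = 251 mm, e = 0 mm; θ ← 0°
rotate_crank_by(+88°): θ ← 0° +88° = 88°
rotate_crank_by(-71°): θ ← 88° -71° = 17°
rotate_crank_by(-21°): θ ← 17° -21° = -4°
rotate_crank_by(-41°): θ ← -4° -41° = -45°
rotate_crank_by(-71°): θ ← -45° -71° = -116°
rotate_crank_by(-62°): θ ← -116° -62° = -178°
rotate_crank_by(-60°): θ ← -178° -60° = -238°
crank pin P = (r cos θ, r sin θ) = (-30.735317, 49.186790)
h = r sin θ − e = 49.186790 − 0 = 49.186790
x = r cos θ + √(L² − h²) = -30.735317 + √(63001.0 − 2419.3403) = -30.735317 + 246.133419 = 215.398101

215.3981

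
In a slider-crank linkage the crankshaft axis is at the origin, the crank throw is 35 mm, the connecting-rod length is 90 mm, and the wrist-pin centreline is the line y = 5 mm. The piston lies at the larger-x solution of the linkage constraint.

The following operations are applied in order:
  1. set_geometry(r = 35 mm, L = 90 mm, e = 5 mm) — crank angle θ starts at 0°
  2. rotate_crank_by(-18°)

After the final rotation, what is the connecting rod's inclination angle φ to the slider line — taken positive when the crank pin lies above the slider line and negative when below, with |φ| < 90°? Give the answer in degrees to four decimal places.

set_geometry: r = 35 mm, L = 90 mm, e = 5 mm; θ ← 0°
rotate_crank_by(-18°): θ ← 0° -18° = -18°
crank pin P = (r cos θ, r sin θ) = (33.286978, -10.815595)
h = r sin θ − e = -10.815595 − 5 = -15.815595
sin φ = h / L = -15.815595 / 90 = -0.17572883
φ = arcsin(-0.17572883) = -10.121074°

-10.1211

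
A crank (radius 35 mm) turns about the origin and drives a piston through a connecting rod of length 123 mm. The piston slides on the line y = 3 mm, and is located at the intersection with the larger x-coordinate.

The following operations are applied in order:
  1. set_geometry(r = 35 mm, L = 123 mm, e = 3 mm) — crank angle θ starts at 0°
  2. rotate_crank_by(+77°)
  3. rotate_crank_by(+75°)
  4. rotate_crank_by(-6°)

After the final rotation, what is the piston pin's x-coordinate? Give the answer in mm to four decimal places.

set_geometry: r = 35 mm, L = 123 mm, e = 3 mm; θ ← 0°
rotate_crank_by(+77°): θ ← 0° +77° = 77°
rotate_crank_by(+75°): θ ← 77° +75° = 152°
rotate_crank_by(-6°): θ ← 152° -6° = 146°
crank pin P = (r cos θ, r sin θ) = (-29.016315, 19.571752)
h = r sin θ − e = 19.571752 − 3 = 16.571752
x = r cos θ + √(L² − h²) = -29.016315 + √(15129.0 − 274.6230) = -29.016315 + 121.878534 = 92.862219

92.8622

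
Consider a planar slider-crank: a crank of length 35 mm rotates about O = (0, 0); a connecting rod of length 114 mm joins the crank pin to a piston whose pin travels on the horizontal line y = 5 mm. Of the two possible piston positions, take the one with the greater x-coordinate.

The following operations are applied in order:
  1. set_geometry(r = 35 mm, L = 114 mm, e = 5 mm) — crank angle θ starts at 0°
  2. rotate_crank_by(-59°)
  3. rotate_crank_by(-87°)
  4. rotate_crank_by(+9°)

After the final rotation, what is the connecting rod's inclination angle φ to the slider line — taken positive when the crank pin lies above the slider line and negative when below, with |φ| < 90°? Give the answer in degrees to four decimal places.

-14.6696

set_geometry: r = 35 mm, L = 114 mm, e = 5 mm; θ ← 0°
rotate_crank_by(-59°): θ ← 0° -59° = -59°
rotate_crank_by(-87°): θ ← -59° -87° = -146°
rotate_crank_by(+9°): θ ← -146° +9° = -137°
crank pin P = (r cos θ, r sin θ) = (-25.597380, -23.869943)
h = r sin θ − e = -23.869943 − 5 = -28.869943
sin φ = h / L = -28.869943 / 114 = -0.25324511
φ = arcsin(-0.25324511) = -14.669625°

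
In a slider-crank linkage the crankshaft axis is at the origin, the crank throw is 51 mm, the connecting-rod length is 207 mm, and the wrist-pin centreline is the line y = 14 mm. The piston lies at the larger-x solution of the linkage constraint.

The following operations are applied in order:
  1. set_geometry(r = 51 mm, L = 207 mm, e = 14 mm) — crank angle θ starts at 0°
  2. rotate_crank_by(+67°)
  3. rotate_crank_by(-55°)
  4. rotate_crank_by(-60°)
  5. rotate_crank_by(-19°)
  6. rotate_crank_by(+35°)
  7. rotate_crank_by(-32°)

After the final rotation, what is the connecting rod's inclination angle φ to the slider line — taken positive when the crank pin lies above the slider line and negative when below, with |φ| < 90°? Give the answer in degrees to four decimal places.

set_geometry: r = 51 mm, L = 207 mm, e = 14 mm; θ ← 0°
rotate_crank_by(+67°): θ ← 0° +67° = 67°
rotate_crank_by(-55°): θ ← 67° -55° = 12°
rotate_crank_by(-60°): θ ← 12° -60° = -48°
rotate_crank_by(-19°): θ ← -48° -19° = -67°
rotate_crank_by(+35°): θ ← -67° +35° = -32°
rotate_crank_by(-32°): θ ← -32° -32° = -64°
crank pin P = (r cos θ, r sin θ) = (22.356928, -45.838496)
h = r sin θ − e = -45.838496 − 14 = -59.838496
sin φ = h / L = -59.838496 / 207 = -0.28907486
φ = arcsin(-0.28907486) = -16.802577°

-16.8026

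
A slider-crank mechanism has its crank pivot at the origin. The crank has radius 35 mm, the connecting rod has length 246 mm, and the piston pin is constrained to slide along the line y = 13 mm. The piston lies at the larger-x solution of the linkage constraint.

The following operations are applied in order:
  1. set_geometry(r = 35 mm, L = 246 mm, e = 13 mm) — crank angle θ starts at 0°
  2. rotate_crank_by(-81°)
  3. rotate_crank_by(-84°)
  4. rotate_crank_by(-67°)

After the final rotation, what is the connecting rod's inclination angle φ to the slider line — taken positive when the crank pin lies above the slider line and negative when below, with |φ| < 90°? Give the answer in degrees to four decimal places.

set_geometry: r = 35 mm, L = 246 mm, e = 13 mm; θ ← 0°
rotate_crank_by(-81°): θ ← 0° -81° = -81°
rotate_crank_by(-84°): θ ← -81° -84° = -165°
rotate_crank_by(-67°): θ ← -165° -67° = -232°
crank pin P = (r cos θ, r sin θ) = (-21.548152, 27.580376)
h = r sin θ − e = 27.580376 − 13 = 14.580376
sin φ = h / L = 14.580376 / 246 = 0.05926982
φ = arcsin(0.05926982) = 3.397902°

3.3979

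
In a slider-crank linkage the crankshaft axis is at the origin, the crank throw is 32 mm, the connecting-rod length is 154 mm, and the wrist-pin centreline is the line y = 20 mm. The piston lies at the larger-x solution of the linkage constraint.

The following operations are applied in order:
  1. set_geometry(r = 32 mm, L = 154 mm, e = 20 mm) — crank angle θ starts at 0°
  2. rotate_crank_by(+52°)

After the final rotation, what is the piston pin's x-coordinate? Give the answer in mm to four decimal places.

173.6128

set_geometry: r = 32 mm, L = 154 mm, e = 20 mm; θ ← 0°
rotate_crank_by(+52°): θ ← 0° +52° = 52°
crank pin P = (r cos θ, r sin θ) = (19.701167, 25.216344)
h = r sin θ − e = 25.216344 − 20 = 5.216344
x = r cos θ + √(L² − h²) = 19.701167 + √(23716.0 − 27.2102) = 19.701167 + 153.911630 = 173.612797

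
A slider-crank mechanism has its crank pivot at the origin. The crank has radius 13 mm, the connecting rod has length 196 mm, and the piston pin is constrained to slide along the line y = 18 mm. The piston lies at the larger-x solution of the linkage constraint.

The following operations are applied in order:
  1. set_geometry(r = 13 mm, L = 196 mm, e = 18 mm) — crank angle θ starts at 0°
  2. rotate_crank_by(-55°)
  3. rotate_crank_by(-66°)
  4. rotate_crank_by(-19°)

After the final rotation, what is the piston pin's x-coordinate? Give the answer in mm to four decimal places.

184.2613

set_geometry: r = 13 mm, L = 196 mm, e = 18 mm; θ ← 0°
rotate_crank_by(-55°): θ ← 0° -55° = -55°
rotate_crank_by(-66°): θ ← -55° -66° = -121°
rotate_crank_by(-19°): θ ← -121° -19° = -140°
crank pin P = (r cos θ, r sin θ) = (-9.958578, -8.356239)
h = r sin θ − e = -8.356239 − 18 = -26.356239
x = r cos θ + √(L² − h²) = -9.958578 + √(38416.0 − 694.6513) = -9.958578 + 194.219846 = 184.261268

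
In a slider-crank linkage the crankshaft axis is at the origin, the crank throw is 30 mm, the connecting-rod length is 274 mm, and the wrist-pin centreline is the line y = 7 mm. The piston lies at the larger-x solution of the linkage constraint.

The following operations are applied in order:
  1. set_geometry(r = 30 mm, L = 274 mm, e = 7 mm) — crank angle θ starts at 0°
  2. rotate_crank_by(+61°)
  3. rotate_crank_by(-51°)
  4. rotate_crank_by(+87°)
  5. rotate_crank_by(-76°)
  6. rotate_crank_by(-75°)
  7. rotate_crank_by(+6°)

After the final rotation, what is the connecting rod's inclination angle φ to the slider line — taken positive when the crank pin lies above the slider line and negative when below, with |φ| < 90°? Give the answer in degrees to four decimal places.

-6.1374

set_geometry: r = 30 mm, L = 274 mm, e = 7 mm; θ ← 0°
rotate_crank_by(+61°): θ ← 0° +61° = 61°
rotate_crank_by(-51°): θ ← 61° -51° = 10°
rotate_crank_by(+87°): θ ← 10° +87° = 97°
rotate_crank_by(-76°): θ ← 97° -76° = 21°
rotate_crank_by(-75°): θ ← 21° -75° = -54°
rotate_crank_by(+6°): θ ← -54° +6° = -48°
crank pin P = (r cos θ, r sin θ) = (20.073918, -22.294345)
h = r sin θ − e = -22.294345 − 7 = -29.294345
sin φ = h / L = -29.294345 / 274 = -0.10691367
φ = arcsin(-0.10691367) = -6.137432°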